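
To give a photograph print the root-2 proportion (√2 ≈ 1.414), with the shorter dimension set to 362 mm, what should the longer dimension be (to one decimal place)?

root-2 ≈ 1.41421.
Longer side = 362 × 1.41421 ≈ 511.944 → 511.9 mm.

511.9 mm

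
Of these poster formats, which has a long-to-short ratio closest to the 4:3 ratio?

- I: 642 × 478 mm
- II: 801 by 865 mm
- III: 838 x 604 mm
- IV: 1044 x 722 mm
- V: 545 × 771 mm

Target 4:3 ≈ 1.333.
I: 1.343 (Δ0.010)  II: 1.080 (Δ0.253)  III: 1.387 (Δ0.054)  IV: 1.446 (Δ0.113)  V: 1.415 (Δ0.082)

I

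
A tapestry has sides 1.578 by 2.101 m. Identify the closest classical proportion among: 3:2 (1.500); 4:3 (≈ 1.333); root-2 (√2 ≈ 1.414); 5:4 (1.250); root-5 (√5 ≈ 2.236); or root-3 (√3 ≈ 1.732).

Ratio = 2.101 / 1.578 ≈ 1.331.
Distances: 3:2 1.500 (Δ 0.169); 4:3 1.333 (Δ 0.002); root-2 1.414 (Δ 0.083); 5:4 1.250 (Δ 0.081); root-5 2.236 (Δ 0.905); root-3 1.732 (Δ 0.401).

4:3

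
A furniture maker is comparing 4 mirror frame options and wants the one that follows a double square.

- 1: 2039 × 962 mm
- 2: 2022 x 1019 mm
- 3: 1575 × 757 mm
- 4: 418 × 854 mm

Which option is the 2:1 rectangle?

2

Target 2:1 ≈ 2.000.
1: 2.120 (Δ0.120)  2: 1.984 (Δ0.016)  3: 2.081 (Δ0.081)  4: 2.043 (Δ0.043)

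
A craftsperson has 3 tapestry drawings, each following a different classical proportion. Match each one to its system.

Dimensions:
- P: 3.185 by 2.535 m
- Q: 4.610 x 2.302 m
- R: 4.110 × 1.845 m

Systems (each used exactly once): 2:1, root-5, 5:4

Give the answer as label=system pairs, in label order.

P = 3.185/2.535 ≈ 1.256 → 5:4 (1.250)
Q = 4.610/2.302 ≈ 2.003 → 2:1 (2.000)
R = 4.110/1.845 ≈ 2.228 → root-5 (2.236)

P=5:4, Q=2:1, R=root-5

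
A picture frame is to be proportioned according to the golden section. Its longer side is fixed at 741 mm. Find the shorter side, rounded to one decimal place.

458.0 mm

golden ratio ≈ 1.61803.
Shorter side = 741 ÷ 1.61803 ≈ 457.964 → 458.0 mm.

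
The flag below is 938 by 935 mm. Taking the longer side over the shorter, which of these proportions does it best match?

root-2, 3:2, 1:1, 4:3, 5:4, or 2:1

1:1

Ratio = 938 / 935 ≈ 1.003.
Distances: root-2 1.414 (Δ 0.411); 3:2 1.500 (Δ 0.497); 1:1 1.000 (Δ 0.003); 4:3 1.333 (Δ 0.330); 5:4 1.250 (Δ 0.247); 2:1 2.000 (Δ 0.997).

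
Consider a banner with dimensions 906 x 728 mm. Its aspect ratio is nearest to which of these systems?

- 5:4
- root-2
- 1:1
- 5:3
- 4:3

5:4

906/728 ≈ 1.245. Nearest candidates are 5:4 (1.250, off by 0.005) and 4:3 (1.333, off by 0.088).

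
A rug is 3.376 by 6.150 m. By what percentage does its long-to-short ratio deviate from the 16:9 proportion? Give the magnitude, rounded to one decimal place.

Ratio = 6.150 / 3.376 ≈ 1.8217.
Ideal 16:9 ≈ 1.7778. |1.8217 − 1.7778| / 1.7778 ≈ 2.47% → 2.5%.

2.5%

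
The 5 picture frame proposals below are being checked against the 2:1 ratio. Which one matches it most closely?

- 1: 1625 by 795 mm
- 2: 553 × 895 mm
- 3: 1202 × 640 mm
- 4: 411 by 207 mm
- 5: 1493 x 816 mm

4

Target 2:1 ≈ 2.000.
1: 2.044 (Δ0.044)  2: 1.618 (Δ0.382)  3: 1.878 (Δ0.122)  4: 1.986 (Δ0.014)  5: 1.830 (Δ0.170)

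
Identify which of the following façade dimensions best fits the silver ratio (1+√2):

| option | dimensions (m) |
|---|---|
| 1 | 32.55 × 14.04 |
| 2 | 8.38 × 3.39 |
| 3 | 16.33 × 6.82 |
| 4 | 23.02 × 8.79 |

Ratios (long/short): 1 ≈ 2.318; 2 ≈ 2.472; 3 ≈ 2.394; 4 ≈ 2.619.
silver ratio ≈ 2.414; option 3 is nearest (Δ 0.020).

3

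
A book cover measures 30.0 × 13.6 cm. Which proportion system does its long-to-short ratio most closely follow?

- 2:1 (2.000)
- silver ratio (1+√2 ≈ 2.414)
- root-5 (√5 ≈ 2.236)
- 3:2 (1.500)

root-5

Ratio = 30.0 / 13.6 ≈ 2.206.
Distances: 2:1 2.000 (Δ 0.206); silver ratio 2.414 (Δ 0.208); root-5 2.236 (Δ 0.030); 3:2 1.500 (Δ 0.706).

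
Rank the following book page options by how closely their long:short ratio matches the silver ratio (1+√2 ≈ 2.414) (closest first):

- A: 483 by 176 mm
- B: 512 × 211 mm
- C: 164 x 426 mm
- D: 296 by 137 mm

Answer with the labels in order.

B, C, D, A

Ratios: A = 483 / 176 ≈ 2.744; B = 512 / 211 ≈ 2.427; C = 426 / 164 ≈ 2.598; D = 296 / 137 ≈ 2.161.
|Δ from 2.414|: A 0.330; B 0.013; C 0.184; D 0.253.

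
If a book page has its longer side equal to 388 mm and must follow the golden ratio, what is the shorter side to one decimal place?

golden ratio ≈ 1.61803.
Shorter side = 388 ÷ 1.61803 ≈ 239.798 → 239.8 mm.

239.8 mm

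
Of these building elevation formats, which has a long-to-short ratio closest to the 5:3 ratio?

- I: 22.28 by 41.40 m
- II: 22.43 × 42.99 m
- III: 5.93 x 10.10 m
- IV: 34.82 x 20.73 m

Target 5:3 ≈ 1.667.
I: 1.858 (Δ0.191)  II: 1.917 (Δ0.250)  III: 1.703 (Δ0.036)  IV: 1.680 (Δ0.013)

IV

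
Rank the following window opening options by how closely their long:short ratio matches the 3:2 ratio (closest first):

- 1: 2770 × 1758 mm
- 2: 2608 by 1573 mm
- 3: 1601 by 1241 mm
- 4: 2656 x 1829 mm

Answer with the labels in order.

4, 1, 2, 3

Ratios: 1 = 2770 / 1758 ≈ 1.576; 2 = 2608 / 1573 ≈ 1.658; 3 = 1601 / 1241 ≈ 1.290; 4 = 2656 / 1829 ≈ 1.452.
|Δ from 1.500|: 1 0.076; 2 0.158; 3 0.210; 4 0.048.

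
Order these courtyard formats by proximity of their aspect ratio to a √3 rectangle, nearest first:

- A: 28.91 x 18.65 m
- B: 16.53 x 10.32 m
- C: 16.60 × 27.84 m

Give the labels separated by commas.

C, B, A

A: 28.91/18.65 ≈ 1.550 → |1.550 − 1.732| = 0.182
B: 16.53/10.32 ≈ 1.602 → |1.602 − 1.732| = 0.130
C: 27.84/16.60 ≈ 1.677 → |1.677 − 1.732| = 0.055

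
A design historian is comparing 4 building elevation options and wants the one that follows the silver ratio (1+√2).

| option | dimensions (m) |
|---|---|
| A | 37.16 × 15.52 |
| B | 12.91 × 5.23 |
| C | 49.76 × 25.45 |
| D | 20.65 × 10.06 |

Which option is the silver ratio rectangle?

A

Target silver ratio ≈ 2.414.
A: 2.394 (Δ0.020)  B: 2.468 (Δ0.054)  C: 1.955 (Δ0.459)  D: 2.053 (Δ0.361)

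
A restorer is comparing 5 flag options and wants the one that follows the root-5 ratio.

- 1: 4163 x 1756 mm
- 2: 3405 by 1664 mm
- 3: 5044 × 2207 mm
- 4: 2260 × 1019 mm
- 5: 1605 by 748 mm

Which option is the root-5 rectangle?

4

Ratios (long/short): 1 ≈ 2.371; 2 ≈ 2.046; 3 ≈ 2.285; 4 ≈ 2.218; 5 ≈ 2.146.
root-5 ≈ 2.236; option 4 is nearest (Δ 0.018).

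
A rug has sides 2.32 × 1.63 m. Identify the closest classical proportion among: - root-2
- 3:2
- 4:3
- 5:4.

2.32/1.63 ≈ 1.423. Nearest candidates are root-2 (1.414, off by 0.009) and 3:2 (1.500, off by 0.077).

root-2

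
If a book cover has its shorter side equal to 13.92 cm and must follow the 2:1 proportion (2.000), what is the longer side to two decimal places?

2:1 = 2.00000.
Longer side = 13.92 × 2.00000 ≈ 27.8400 → 27.84 cm.

27.84 cm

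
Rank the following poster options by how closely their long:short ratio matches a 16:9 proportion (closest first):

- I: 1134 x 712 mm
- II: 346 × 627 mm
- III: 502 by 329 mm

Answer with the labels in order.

II, I, III

I: 1134/712 ≈ 1.593 → |1.593 − 1.778| = 0.185
II: 627/346 ≈ 1.812 → |1.812 − 1.778| = 0.034
III: 502/329 ≈ 1.526 → |1.526 − 1.778| = 0.252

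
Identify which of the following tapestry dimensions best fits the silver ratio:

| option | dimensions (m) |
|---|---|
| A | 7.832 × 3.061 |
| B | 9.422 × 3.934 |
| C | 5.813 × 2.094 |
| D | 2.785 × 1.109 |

Ratios (long/short): A ≈ 2.559; B ≈ 2.395; C ≈ 2.776; D ≈ 2.511.
silver ratio ≈ 2.414; option B is nearest (Δ 0.019).

B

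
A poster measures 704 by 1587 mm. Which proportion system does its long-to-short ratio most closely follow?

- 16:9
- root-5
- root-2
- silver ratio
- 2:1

root-5

1587/704 ≈ 2.254. Nearest candidates are root-5 (2.236, off by 0.018) and silver ratio (2.414, off by 0.160).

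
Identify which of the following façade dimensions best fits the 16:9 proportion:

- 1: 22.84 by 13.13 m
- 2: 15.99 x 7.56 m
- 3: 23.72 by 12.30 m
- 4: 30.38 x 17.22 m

4

Target 16:9 ≈ 1.778.
1: 1.740 (Δ0.038)  2: 2.115 (Δ0.337)  3: 1.928 (Δ0.150)  4: 1.764 (Δ0.014)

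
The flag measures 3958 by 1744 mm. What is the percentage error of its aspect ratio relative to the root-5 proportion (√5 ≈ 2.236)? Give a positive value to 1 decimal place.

1.5%

Ratio = 3958 / 1744 ≈ 2.2695.
Ideal root-5 ≈ 2.2361. |2.2695 − 2.2361| / 2.2361 ≈ 1.49% → 1.5%.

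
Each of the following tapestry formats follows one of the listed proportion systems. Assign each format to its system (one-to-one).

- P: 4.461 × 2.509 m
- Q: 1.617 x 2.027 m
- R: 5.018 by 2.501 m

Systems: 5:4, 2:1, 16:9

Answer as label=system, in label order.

P=16:9, Q=5:4, R=2:1

P = 4.461/2.509 ≈ 1.778 → 16:9 (1.778)
Q = 2.027/1.617 ≈ 1.254 → 5:4 (1.250)
R = 5.018/2.501 ≈ 2.006 → 2:1 (2.000)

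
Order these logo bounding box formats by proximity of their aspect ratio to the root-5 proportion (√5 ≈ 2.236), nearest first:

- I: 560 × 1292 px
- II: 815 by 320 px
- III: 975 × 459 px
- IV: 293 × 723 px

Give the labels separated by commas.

I, III, IV, II

I: 1292/560 ≈ 2.307 → |2.307 − 2.236| = 0.071
II: 815/320 ≈ 2.547 → |2.547 − 2.236| = 0.311
III: 975/459 ≈ 2.124 → |2.124 − 2.236| = 0.112
IV: 723/293 ≈ 2.468 → |2.468 − 2.236| = 0.232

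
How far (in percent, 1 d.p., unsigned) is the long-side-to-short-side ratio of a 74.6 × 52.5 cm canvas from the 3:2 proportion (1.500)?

Ratio = 74.6 / 52.5 ≈ 1.4210.
Ideal 3:2 = 1.5000. |1.4210 − 1.5000| / 1.5000 ≈ 5.27% → 5.3%.

5.3%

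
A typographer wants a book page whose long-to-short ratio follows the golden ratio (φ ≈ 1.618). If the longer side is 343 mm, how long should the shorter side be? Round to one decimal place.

212.0 mm

golden ratio ≈ 1.61803.
Shorter side = 343 ÷ 1.61803 ≈ 211.986 → 212.0 mm.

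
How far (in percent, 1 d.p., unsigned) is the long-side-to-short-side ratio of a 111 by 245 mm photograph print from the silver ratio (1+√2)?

Ratio = 245 / 111 ≈ 2.2072.
Ideal silver ratio ≈ 2.4142. |2.2072 − 2.4142| / 2.4142 ≈ 8.57% → 8.6%.

8.6%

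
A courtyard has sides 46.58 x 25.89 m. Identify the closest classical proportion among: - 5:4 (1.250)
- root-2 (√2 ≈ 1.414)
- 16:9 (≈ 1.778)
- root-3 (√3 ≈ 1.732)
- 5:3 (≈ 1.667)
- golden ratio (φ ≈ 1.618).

16:9

Ratio = 46.58 / 25.89 ≈ 1.799.
Distances: 5:4 1.250 (Δ 0.549); root-2 1.414 (Δ 0.385); 16:9 1.778 (Δ 0.021); root-3 1.732 (Δ 0.067); 5:3 1.667 (Δ 0.132); golden ratio 1.618 (Δ 0.181).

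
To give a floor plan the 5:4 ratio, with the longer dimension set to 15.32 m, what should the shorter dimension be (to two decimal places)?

5:4 = 1.25000.
Shorter side = 15.32 ÷ 1.25000 ≈ 12.2560 → 12.26 m.

12.26 m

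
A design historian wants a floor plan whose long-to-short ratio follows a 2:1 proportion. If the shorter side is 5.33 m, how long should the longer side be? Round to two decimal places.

2:1 = 2.00000.
Longer side = 5.33 × 2.00000 ≈ 10.6600 → 10.66 m.

10.66 m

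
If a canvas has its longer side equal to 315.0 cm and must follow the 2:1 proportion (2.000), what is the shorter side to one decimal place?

2:1 = 2.00000.
Shorter side = 315.0 ÷ 2.00000 ≈ 157.500 → 157.5 cm.

157.5 cm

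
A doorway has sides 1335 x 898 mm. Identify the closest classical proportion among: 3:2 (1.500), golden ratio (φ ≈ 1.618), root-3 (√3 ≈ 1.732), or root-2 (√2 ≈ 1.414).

3:2

Ratio = 1335 / 898 ≈ 1.487.
Distances: 3:2 1.500 (Δ 0.013); golden ratio 1.618 (Δ 0.131); root-3 1.732 (Δ 0.245); root-2 1.414 (Δ 0.073).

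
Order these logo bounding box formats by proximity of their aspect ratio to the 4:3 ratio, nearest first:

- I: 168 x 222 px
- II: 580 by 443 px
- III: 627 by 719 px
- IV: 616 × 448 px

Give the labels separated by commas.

I, II, IV, III

I: 222/168 ≈ 1.321 → |1.321 − 1.333| = 0.012
II: 580/443 ≈ 1.309 → |1.309 − 1.333| = 0.024
III: 719/627 ≈ 1.147 → |1.147 − 1.333| = 0.186
IV: 616/448 ≈ 1.375 → |1.375 − 1.333| = 0.042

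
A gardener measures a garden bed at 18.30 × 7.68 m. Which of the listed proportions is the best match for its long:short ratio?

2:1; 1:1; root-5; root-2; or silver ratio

18.30/7.68 ≈ 2.383. Nearest candidates are silver ratio (2.414, off by 0.031) and root-5 (2.236, off by 0.147).

silver ratio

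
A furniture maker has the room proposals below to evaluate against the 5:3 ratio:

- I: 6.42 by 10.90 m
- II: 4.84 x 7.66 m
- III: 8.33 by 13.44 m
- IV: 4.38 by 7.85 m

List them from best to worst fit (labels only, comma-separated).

I, III, II, IV

Ratios: I = 10.90 / 6.42 ≈ 1.698; II = 7.66 / 4.84 ≈ 1.583; III = 13.44 / 8.33 ≈ 1.613; IV = 7.85 / 4.38 ≈ 1.792.
|Δ from 1.667|: I 0.031; II 0.084; III 0.054; IV 0.125.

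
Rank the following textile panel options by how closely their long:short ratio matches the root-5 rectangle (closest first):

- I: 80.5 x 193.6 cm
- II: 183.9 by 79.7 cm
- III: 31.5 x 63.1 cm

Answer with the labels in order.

II, I, III

Ratios: I = 193.6 / 80.5 ≈ 2.405; II = 183.9 / 79.7 ≈ 2.307; III = 63.1 / 31.5 ≈ 2.003.
|Δ from 2.236|: I 0.169; II 0.071; III 0.233.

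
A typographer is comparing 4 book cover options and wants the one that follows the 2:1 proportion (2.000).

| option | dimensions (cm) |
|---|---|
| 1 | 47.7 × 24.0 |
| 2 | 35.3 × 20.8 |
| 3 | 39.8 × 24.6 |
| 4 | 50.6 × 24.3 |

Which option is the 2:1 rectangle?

1

Target 2:1 ≈ 2.000.
1: 1.988 (Δ0.012)  2: 1.697 (Δ0.303)  3: 1.618 (Δ0.382)  4: 2.082 (Δ0.082)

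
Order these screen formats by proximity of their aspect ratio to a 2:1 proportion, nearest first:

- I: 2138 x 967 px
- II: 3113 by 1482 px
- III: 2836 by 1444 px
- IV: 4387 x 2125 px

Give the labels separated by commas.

III, IV, II, I

I: 2138/967 ≈ 2.211 → |2.211 − 2.000| = 0.211
II: 3113/1482 ≈ 2.101 → |2.101 − 2.000| = 0.101
III: 2836/1444 ≈ 1.964 → |1.964 − 2.000| = 0.036
IV: 4387/2125 ≈ 2.064 → |2.064 − 2.000| = 0.064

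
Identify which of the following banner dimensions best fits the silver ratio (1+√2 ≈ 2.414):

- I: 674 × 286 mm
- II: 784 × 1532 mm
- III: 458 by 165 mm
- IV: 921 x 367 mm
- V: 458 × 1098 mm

V

Target silver ratio ≈ 2.414.
I: 2.357 (Δ0.057)  II: 1.954 (Δ0.460)  III: 2.776 (Δ0.362)  IV: 2.510 (Δ0.096)  V: 2.397 (Δ0.017)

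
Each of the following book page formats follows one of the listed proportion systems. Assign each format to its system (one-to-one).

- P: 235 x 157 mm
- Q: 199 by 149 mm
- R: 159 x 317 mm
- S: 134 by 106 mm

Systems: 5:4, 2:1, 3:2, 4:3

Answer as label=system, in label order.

P = 235/157 ≈ 1.497 → 3:2 (1.500)
Q = 199/149 ≈ 1.336 → 4:3 (1.333)
R = 317/159 ≈ 1.994 → 2:1 (2.000)
S = 134/106 ≈ 1.264 → 5:4 (1.250)

P=3:2, Q=4:3, R=2:1, S=5:4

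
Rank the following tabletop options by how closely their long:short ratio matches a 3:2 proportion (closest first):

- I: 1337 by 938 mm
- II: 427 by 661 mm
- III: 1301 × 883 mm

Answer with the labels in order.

III, II, I

Ratios: I = 1337 / 938 ≈ 1.425; II = 661 / 427 ≈ 1.548; III = 1301 / 883 ≈ 1.473.
|Δ from 1.500|: I 0.075; II 0.048; III 0.027.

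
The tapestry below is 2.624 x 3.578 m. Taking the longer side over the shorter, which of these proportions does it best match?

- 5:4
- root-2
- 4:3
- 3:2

3.578/2.624 ≈ 1.364. Nearest candidates are 4:3 (1.333, off by 0.031) and root-2 (1.414, off by 0.050).

4:3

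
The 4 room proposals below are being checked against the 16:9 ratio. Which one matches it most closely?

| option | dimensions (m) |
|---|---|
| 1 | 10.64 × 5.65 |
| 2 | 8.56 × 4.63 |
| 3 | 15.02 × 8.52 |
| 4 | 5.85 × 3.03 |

3

Target 16:9 ≈ 1.778.
1: 1.883 (Δ0.105)  2: 1.849 (Δ0.071)  3: 1.763 (Δ0.015)  4: 1.931 (Δ0.153)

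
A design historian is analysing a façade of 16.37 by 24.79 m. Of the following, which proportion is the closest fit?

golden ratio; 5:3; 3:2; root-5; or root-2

24.79/16.37 ≈ 1.514. Nearest candidates are 3:2 (1.500, off by 0.014) and root-2 (1.414, off by 0.100).

3:2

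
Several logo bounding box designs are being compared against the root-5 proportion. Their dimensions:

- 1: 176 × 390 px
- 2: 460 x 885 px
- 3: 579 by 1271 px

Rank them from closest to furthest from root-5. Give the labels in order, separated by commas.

1, 3, 2

Ratios: 1 = 390 / 176 ≈ 2.216; 2 = 885 / 460 ≈ 1.924; 3 = 1271 / 579 ≈ 2.195.
|Δ from 2.236|: 1 0.020; 2 0.312; 3 0.041.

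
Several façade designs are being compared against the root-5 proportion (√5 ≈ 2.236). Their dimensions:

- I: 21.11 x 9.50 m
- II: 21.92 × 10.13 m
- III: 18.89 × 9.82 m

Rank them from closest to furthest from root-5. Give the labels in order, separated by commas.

I: 21.11/9.50 ≈ 2.222 → |2.222 − 2.236| = 0.014
II: 21.92/10.13 ≈ 2.164 → |2.164 − 2.236| = 0.072
III: 18.89/9.82 ≈ 1.924 → |1.924 − 2.236| = 0.312

I, II, III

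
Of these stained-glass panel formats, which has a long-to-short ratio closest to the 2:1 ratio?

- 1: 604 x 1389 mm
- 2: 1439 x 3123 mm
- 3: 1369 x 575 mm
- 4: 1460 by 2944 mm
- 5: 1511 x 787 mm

Target 2:1 ≈ 2.000.
1: 2.300 (Δ0.300)  2: 2.170 (Δ0.170)  3: 2.381 (Δ0.381)  4: 2.016 (Δ0.016)  5: 1.920 (Δ0.080)

4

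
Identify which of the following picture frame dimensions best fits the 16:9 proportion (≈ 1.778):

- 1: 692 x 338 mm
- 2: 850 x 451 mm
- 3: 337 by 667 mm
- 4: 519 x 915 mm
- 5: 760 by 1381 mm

Ratios (long/short): 1 ≈ 2.047; 2 ≈ 1.885; 3 ≈ 1.979; 4 ≈ 1.763; 5 ≈ 1.817.
16:9 ≈ 1.778; option 4 is nearest (Δ 0.015).

4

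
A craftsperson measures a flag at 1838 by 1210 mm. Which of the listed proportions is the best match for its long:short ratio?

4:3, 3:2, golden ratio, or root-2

3:2

Ratio = 1838 / 1210 ≈ 1.519.
Distances: 4:3 1.333 (Δ 0.186); 3:2 1.500 (Δ 0.019); golden ratio 1.618 (Δ 0.099); root-2 1.414 (Δ 0.105).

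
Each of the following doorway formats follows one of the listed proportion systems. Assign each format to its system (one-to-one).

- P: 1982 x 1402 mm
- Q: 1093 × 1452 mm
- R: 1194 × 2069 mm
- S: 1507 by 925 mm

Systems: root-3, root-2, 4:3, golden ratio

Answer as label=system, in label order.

P = 1982/1402 ≈ 1.414 → root-2 (1.414)
Q = 1452/1093 ≈ 1.328 → 4:3 (1.333)
R = 2069/1194 ≈ 1.733 → root-3 (1.732)
S = 1507/925 ≈ 1.629 → golden ratio (1.618)

P=root-2, Q=4:3, R=root-3, S=golden ratio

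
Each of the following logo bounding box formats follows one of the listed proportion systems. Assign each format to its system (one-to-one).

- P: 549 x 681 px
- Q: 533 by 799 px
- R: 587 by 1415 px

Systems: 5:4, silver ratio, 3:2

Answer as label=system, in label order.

Ratios: P ≈ 1.240; Q ≈ 1.499; R ≈ 2.411.
Targets: 5:4 ≈ 1.250; silver ratio ≈ 2.414; 3:2 ≈ 1.500.

P=5:4, Q=3:2, R=silver ratio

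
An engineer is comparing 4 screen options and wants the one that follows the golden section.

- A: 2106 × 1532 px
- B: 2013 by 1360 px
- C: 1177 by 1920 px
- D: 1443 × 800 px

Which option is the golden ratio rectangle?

Ratios (long/short): A ≈ 1.375; B ≈ 1.480; C ≈ 1.631; D ≈ 1.804.
golden ratio ≈ 1.618; option C is nearest (Δ 0.013).

C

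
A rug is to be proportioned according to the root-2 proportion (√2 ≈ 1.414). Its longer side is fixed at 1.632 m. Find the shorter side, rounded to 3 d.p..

1.154 m

root-2 ≈ 1.41421.
Shorter side = 1.632 ÷ 1.41421 ≈ 1.15400 → 1.154 m.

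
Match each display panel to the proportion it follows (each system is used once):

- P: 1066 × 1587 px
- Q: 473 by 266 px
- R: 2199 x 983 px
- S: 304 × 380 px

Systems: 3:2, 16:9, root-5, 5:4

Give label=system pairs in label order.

P = 1587/1066 ≈ 1.489 → 3:2 (1.500)
Q = 473/266 ≈ 1.778 → 16:9 (1.778)
R = 2199/983 ≈ 2.237 → root-5 (2.236)
S = 380/304 ≈ 1.250 → 5:4 (1.250)

P=3:2, Q=16:9, R=root-5, S=5:4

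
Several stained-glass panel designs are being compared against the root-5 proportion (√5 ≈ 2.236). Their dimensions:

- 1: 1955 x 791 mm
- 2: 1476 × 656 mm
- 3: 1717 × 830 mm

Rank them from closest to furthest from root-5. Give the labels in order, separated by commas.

2, 3, 1

1: 1955/791 ≈ 2.472 → |2.472 − 2.236| = 0.236
2: 1476/656 ≈ 2.250 → |2.250 − 2.236| = 0.014
3: 1717/830 ≈ 2.069 → |2.069 − 2.236| = 0.167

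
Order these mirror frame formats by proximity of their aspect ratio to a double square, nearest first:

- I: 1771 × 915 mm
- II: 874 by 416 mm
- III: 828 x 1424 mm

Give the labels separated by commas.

I, II, III

Ratios: I = 1771 / 915 ≈ 1.936; II = 874 / 416 ≈ 2.101; III = 1424 / 828 ≈ 1.720.
|Δ from 2.000|: I 0.064; II 0.101; III 0.280.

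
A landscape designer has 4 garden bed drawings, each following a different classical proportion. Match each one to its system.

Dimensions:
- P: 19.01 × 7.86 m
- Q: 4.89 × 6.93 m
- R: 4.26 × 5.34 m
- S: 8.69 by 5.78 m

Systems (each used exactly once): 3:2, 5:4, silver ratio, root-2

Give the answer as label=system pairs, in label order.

P = 19.01/7.86 ≈ 2.419 → silver ratio (2.414)
Q = 6.93/4.89 ≈ 1.417 → root-2 (1.414)
R = 5.34/4.26 ≈ 1.254 → 5:4 (1.250)
S = 8.69/5.78 ≈ 1.503 → 3:2 (1.500)

P=silver ratio, Q=root-2, R=5:4, S=3:2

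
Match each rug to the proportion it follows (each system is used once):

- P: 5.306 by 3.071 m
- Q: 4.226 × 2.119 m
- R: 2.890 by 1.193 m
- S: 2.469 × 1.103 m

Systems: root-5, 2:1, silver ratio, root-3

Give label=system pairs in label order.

Ratios: P ≈ 1.728; Q ≈ 1.994; R ≈ 2.422; S ≈ 2.238.
Targets: root-5 ≈ 2.236; 2:1 ≈ 2.000; silver ratio ≈ 2.414; root-3 ≈ 1.732.

P=root-3, Q=2:1, R=silver ratio, S=root-5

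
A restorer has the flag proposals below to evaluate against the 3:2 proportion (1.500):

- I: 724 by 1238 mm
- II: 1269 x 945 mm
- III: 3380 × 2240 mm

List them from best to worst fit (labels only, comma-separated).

III, II, I

Ratios: I = 1238 / 724 ≈ 1.710; II = 1269 / 945 ≈ 1.343; III = 3380 / 2240 ≈ 1.509.
|Δ from 1.500|: I 0.210; II 0.157; III 0.009.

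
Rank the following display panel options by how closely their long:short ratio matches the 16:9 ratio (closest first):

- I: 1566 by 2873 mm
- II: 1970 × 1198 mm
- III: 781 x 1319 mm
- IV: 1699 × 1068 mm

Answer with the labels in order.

I: 2873/1566 ≈ 1.835 → |1.835 − 1.778| = 0.057
II: 1970/1198 ≈ 1.644 → |1.644 − 1.778| = 0.134
III: 1319/781 ≈ 1.689 → |1.689 − 1.778| = 0.089
IV: 1699/1068 ≈ 1.591 → |1.591 − 1.778| = 0.187

I, III, II, IV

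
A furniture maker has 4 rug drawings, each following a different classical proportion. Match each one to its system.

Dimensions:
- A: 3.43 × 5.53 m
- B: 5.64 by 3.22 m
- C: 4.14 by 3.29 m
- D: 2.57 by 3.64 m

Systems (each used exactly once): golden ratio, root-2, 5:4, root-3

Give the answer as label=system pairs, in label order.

A=golden ratio, B=root-3, C=5:4, D=root-2

Ratios: A ≈ 1.612; B ≈ 1.752; C ≈ 1.258; D ≈ 1.416.
Targets: golden ratio ≈ 1.618; root-2 ≈ 1.414; 5:4 ≈ 1.250; root-3 ≈ 1.732.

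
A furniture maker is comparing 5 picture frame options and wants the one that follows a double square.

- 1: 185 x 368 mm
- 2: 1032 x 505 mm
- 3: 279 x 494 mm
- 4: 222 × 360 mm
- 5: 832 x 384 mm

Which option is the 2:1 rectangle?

Target 2:1 ≈ 2.000.
1: 1.989 (Δ0.011)  2: 2.044 (Δ0.044)  3: 1.771 (Δ0.229)  4: 1.622 (Δ0.378)  5: 2.167 (Δ0.167)

1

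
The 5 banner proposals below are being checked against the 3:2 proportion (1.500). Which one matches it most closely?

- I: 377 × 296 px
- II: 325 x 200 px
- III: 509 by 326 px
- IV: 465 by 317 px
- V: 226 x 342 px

Target 3:2 ≈ 1.500.
I: 1.274 (Δ0.226)  II: 1.625 (Δ0.125)  III: 1.561 (Δ0.061)  IV: 1.467 (Δ0.033)  V: 1.513 (Δ0.013)

V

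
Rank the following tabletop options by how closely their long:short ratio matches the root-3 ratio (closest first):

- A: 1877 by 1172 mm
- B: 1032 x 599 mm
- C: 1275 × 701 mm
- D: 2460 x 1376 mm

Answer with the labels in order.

A: 1877/1172 ≈ 1.602 → |1.602 − 1.732| = 0.130
B: 1032/599 ≈ 1.723 → |1.723 − 1.732| = 0.009
C: 1275/701 ≈ 1.819 → |1.819 − 1.732| = 0.087
D: 2460/1376 ≈ 1.788 → |1.788 − 1.732| = 0.056

B, D, C, A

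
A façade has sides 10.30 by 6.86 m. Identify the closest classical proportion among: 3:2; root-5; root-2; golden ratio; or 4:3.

10.30/6.86 ≈ 1.501. Nearest candidates are 3:2 (1.500, off by 0.001) and root-2 (1.414, off by 0.087).

3:2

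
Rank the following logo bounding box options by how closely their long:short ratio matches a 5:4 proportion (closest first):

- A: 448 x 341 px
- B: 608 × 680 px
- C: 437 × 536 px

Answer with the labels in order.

Ratios: A = 448 / 341 ≈ 1.314; B = 680 / 608 ≈ 1.118; C = 536 / 437 ≈ 1.227.
|Δ from 1.250|: A 0.064; B 0.132; C 0.023.

C, A, B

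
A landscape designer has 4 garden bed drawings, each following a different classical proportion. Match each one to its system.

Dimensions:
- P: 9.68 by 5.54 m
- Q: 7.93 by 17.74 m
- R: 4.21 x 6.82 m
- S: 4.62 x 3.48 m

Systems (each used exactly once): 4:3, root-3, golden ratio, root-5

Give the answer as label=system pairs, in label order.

Ratios: P ≈ 1.747; Q ≈ 2.237; R ≈ 1.620; S ≈ 1.328.
Targets: 4:3 ≈ 1.333; root-3 ≈ 1.732; golden ratio ≈ 1.618; root-5 ≈ 2.236.

P=root-3, Q=root-5, R=golden ratio, S=4:3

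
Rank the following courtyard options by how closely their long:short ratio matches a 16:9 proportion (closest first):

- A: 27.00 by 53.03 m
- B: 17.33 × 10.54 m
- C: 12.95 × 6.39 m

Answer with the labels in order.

B, A, C

A: 53.03/27.00 ≈ 1.964 → |1.964 − 1.778| = 0.186
B: 17.33/10.54 ≈ 1.644 → |1.644 − 1.778| = 0.134
C: 12.95/6.39 ≈ 2.027 → |2.027 − 1.778| = 0.249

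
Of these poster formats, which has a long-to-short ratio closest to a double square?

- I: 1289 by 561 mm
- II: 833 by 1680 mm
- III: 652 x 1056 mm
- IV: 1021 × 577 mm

II

Target 2:1 ≈ 2.000.
I: 2.298 (Δ0.298)  II: 2.017 (Δ0.017)  III: 1.620 (Δ0.380)  IV: 1.769 (Δ0.231)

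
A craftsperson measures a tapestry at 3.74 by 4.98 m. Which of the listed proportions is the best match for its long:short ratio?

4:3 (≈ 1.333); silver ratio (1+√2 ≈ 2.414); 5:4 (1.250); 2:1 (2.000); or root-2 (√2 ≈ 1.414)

4:3

Ratio = 4.98 / 3.74 ≈ 1.332.
Distances: 4:3 1.333 (Δ 0.001); silver ratio 2.414 (Δ 1.082); 5:4 1.250 (Δ 0.082); 2:1 2.000 (Δ 0.668); root-2 1.414 (Δ 0.082).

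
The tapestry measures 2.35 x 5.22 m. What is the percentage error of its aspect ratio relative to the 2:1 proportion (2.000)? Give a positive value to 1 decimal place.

11.1%

Ratio = 5.22 / 2.35 ≈ 2.2213.
Ideal 2:1 = 2.0000. |2.2213 − 2.0000| / 2.0000 ≈ 11.06% → 11.1%.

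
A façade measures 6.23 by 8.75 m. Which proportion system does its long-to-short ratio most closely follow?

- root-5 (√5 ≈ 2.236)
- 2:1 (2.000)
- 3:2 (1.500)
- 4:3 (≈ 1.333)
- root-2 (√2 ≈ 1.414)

8.75/6.23 ≈ 1.404. Nearest candidates are root-2 (1.414, off by 0.010) and 4:3 (1.333, off by 0.071).

root-2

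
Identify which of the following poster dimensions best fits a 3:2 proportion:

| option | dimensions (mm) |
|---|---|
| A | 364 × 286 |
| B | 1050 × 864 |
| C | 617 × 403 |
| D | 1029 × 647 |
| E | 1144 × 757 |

Target 3:2 ≈ 1.500.
A: 1.273 (Δ0.227)  B: 1.215 (Δ0.285)  C: 1.531 (Δ0.031)  D: 1.590 (Δ0.090)  E: 1.511 (Δ0.011)

E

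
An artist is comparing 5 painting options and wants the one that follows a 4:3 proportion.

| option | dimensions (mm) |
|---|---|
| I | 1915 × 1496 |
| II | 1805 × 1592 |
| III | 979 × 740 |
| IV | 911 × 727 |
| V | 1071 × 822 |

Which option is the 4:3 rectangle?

III

Target 4:3 ≈ 1.333.
I: 1.280 (Δ0.053)  II: 1.134 (Δ0.199)  III: 1.323 (Δ0.010)  IV: 1.253 (Δ0.080)  V: 1.303 (Δ0.030)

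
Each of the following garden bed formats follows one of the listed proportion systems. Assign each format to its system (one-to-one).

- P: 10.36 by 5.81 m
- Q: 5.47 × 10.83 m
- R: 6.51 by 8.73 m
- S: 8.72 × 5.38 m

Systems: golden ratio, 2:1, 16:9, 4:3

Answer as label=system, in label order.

P = 10.36/5.81 ≈ 1.783 → 16:9 (1.778)
Q = 10.83/5.47 ≈ 1.980 → 2:1 (2.000)
R = 8.73/6.51 ≈ 1.341 → 4:3 (1.333)
S = 8.72/5.38 ≈ 1.621 → golden ratio (1.618)

P=16:9, Q=2:1, R=4:3, S=golden ratio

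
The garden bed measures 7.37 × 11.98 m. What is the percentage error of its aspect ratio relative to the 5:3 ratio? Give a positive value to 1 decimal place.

Ratio = 11.98 / 7.37 ≈ 1.6255.
Ideal 5:3 ≈ 1.6667. |1.6255 − 1.6667| / 1.6667 ≈ 2.47% → 2.5%.

2.5%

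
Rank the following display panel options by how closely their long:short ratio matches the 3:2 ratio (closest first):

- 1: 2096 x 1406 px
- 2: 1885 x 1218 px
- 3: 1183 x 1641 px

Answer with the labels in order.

1: 2096/1406 ≈ 1.491 → |1.491 − 1.500| = 0.009
2: 1885/1218 ≈ 1.548 → |1.548 − 1.500| = 0.048
3: 1641/1183 ≈ 1.387 → |1.387 − 1.500| = 0.113

1, 2, 3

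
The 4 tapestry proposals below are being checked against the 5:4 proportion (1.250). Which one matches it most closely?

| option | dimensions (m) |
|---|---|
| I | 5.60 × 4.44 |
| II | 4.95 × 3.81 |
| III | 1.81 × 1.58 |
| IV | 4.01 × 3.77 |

Ratios (long/short): I ≈ 1.261; II ≈ 1.299; III ≈ 1.146; IV ≈ 1.064.
5:4 ≈ 1.250; option I is nearest (Δ 0.011).

I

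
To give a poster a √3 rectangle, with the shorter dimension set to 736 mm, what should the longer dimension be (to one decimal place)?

1274.8 mm

root-3 ≈ 1.73205.
Longer side = 736 × 1.73205 ≈ 1274.789 → 1274.8 mm.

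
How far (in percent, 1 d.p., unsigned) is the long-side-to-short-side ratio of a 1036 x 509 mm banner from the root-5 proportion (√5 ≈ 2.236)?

Ratio = 1036 / 509 ≈ 2.0354.
Ideal root-5 ≈ 2.2361. |2.0354 − 2.2361| / 2.2361 ≈ 8.98% → 9.0%.

9.0%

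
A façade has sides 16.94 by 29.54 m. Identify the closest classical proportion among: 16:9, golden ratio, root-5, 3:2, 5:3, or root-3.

Ratio = 29.54 / 16.94 ≈ 1.744.
Distances: 16:9 1.778 (Δ 0.034); golden ratio 1.618 (Δ 0.126); root-5 2.236 (Δ 0.492); 3:2 1.500 (Δ 0.244); 5:3 1.667 (Δ 0.077); root-3 1.732 (Δ 0.012).

root-3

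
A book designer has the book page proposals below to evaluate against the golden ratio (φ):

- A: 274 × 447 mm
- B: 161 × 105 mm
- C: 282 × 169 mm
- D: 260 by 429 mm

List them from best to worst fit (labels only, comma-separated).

A, D, C, B

A: 447/274 ≈ 1.631 → |1.631 − 1.618| = 0.013
B: 161/105 ≈ 1.533 → |1.533 − 1.618| = 0.085
C: 282/169 ≈ 1.669 → |1.669 − 1.618| = 0.051
D: 429/260 ≈ 1.650 → |1.650 − 1.618| = 0.032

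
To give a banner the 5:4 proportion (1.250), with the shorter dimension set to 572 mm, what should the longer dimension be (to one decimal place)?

5:4 = 1.25000.
Longer side = 572 × 1.25000 ≈ 715.000 → 715.0 mm.

715.0 mm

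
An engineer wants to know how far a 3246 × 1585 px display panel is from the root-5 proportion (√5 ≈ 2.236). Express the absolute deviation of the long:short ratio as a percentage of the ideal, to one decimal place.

Ratio = 3246 / 1585 ≈ 2.0479.
Ideal root-5 ≈ 2.2361. |2.0479 − 2.2361| / 2.2361 ≈ 8.42% → 8.4%.

8.4%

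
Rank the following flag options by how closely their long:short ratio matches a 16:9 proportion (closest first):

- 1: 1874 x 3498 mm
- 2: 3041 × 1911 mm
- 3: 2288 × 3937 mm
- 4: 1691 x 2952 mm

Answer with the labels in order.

4, 3, 1, 2

1: 3498/1874 ≈ 1.867 → |1.867 − 1.778| = 0.089
2: 3041/1911 ≈ 1.591 → |1.591 − 1.778| = 0.187
3: 3937/2288 ≈ 1.721 → |1.721 − 1.778| = 0.057
4: 2952/1691 ≈ 1.746 → |1.746 − 1.778| = 0.032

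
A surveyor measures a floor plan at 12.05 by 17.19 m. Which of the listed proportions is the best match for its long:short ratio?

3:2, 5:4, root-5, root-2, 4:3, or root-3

root-2

17.19/12.05 ≈ 1.427. Nearest candidates are root-2 (1.414, off by 0.013) and 3:2 (1.500, off by 0.073).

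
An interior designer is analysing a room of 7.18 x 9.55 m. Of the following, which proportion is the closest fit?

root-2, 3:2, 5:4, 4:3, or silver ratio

4:3

Ratio = 9.55 / 7.18 ≈ 1.330.
Distances: root-2 1.414 (Δ 0.084); 3:2 1.500 (Δ 0.170); 5:4 1.250 (Δ 0.080); 4:3 1.333 (Δ 0.003); silver ratio 2.414 (Δ 1.084).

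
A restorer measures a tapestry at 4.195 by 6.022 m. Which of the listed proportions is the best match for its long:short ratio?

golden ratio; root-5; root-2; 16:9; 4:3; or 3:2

Ratio = 6.022 / 4.195 ≈ 1.436.
Distances: golden ratio 1.618 (Δ 0.182); root-5 2.236 (Δ 0.800); root-2 1.414 (Δ 0.022); 16:9 1.778 (Δ 0.342); 4:3 1.333 (Δ 0.103); 3:2 1.500 (Δ 0.064).

root-2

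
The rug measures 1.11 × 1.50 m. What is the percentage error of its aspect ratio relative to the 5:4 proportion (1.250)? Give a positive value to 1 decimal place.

8.1%

Ratio = 1.50 / 1.11 ≈ 1.3514.
Ideal 5:4 = 1.2500. |1.3514 − 1.2500| / 1.2500 ≈ 8.11% → 8.1%.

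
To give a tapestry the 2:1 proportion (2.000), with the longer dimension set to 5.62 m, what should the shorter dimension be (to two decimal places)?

2.81 m

2:1 = 2.00000.
Shorter side = 5.62 ÷ 2.00000 ≈ 2.8100 → 2.81 m.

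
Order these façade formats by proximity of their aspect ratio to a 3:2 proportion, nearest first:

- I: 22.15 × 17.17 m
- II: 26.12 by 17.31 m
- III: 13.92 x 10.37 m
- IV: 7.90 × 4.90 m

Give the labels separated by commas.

II, IV, III, I

I: 22.15/17.17 ≈ 1.290 → |1.290 − 1.500| = 0.210
II: 26.12/17.31 ≈ 1.509 → |1.509 − 1.500| = 0.009
III: 13.92/10.37 ≈ 1.342 → |1.342 − 1.500| = 0.158
IV: 7.90/4.90 ≈ 1.612 → |1.612 − 1.500| = 0.112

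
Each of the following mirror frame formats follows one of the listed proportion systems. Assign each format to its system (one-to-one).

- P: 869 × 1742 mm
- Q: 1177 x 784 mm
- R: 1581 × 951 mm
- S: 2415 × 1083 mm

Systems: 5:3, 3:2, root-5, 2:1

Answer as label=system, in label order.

P = 1742/869 ≈ 2.005 → 2:1 (2.000)
Q = 1177/784 ≈ 1.501 → 3:2 (1.500)
R = 1581/951 ≈ 1.662 → 5:3 (1.667)
S = 2415/1083 ≈ 2.230 → root-5 (2.236)

P=2:1, Q=3:2, R=5:3, S=root-5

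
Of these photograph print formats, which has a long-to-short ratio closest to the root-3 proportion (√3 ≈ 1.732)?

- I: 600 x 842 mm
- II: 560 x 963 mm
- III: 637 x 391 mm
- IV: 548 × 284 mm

II

Ratios (long/short): I ≈ 1.403; II ≈ 1.720; III ≈ 1.629; IV ≈ 1.930.
root-3 ≈ 1.732; option II is nearest (Δ 0.012).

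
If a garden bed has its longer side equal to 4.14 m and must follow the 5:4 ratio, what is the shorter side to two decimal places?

5:4 = 1.25000.
Shorter side = 4.14 ÷ 1.25000 ≈ 3.3120 → 3.31 m.

3.31 m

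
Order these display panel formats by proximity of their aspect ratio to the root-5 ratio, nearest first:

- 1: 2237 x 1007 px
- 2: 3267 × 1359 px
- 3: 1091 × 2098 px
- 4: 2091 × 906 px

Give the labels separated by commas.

1, 4, 2, 3

Ratios: 1 = 2237 / 1007 ≈ 2.221; 2 = 3267 / 1359 ≈ 2.404; 3 = 2098 / 1091 ≈ 1.923; 4 = 2091 / 906 ≈ 2.308.
|Δ from 2.236|: 1 0.015; 2 0.168; 3 0.313; 4 0.072.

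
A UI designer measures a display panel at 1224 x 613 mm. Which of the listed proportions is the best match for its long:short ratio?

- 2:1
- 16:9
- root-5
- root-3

2:1

1224/613 ≈ 1.997. Nearest candidates are 2:1 (2.000, off by 0.003) and 16:9 (1.778, off by 0.219).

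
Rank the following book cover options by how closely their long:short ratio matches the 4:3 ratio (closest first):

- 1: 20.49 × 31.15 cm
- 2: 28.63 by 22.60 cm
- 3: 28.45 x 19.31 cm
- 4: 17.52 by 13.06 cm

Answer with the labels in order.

1: 31.15/20.49 ≈ 1.520 → |1.520 − 1.333| = 0.187
2: 28.63/22.60 ≈ 1.267 → |1.267 − 1.333| = 0.066
3: 28.45/19.31 ≈ 1.473 → |1.473 − 1.333| = 0.140
4: 17.52/13.06 ≈ 1.342 → |1.342 − 1.333| = 0.009

4, 2, 3, 1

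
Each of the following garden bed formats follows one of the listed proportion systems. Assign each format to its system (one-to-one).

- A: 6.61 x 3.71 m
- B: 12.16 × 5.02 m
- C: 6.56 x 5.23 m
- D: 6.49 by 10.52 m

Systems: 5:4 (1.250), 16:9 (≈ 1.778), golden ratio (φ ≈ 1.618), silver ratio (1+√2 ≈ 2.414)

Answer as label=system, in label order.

Ratios: A ≈ 1.782; B ≈ 2.422; C ≈ 1.254; D ≈ 1.621.
Targets: 5:4 ≈ 1.250; 16:9 ≈ 1.778; golden ratio ≈ 1.618; silver ratio ≈ 2.414.

A=16:9, B=silver ratio, C=5:4, D=golden ratio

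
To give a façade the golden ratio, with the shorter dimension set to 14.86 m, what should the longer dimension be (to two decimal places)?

golden ratio ≈ 1.61803.
Longer side = 14.86 × 1.61803 ≈ 24.0439 → 24.04 m.

24.04 m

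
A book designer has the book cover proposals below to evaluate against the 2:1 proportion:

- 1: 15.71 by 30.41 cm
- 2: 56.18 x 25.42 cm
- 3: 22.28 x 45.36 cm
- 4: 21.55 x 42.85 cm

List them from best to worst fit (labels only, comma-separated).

4, 3, 1, 2

1: 30.41/15.71 ≈ 1.936 → |1.936 − 2.000| = 0.064
2: 56.18/25.42 ≈ 2.210 → |2.210 − 2.000| = 0.210
3: 45.36/22.28 ≈ 2.036 → |2.036 − 2.000| = 0.036
4: 42.85/21.55 ≈ 1.988 → |1.988 − 2.000| = 0.012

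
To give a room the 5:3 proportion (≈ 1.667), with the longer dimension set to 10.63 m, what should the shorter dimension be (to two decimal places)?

6.38 m

5:3 ≈ 1.66667.
Shorter side = 10.63 ÷ 1.66667 ≈ 6.3780 → 6.38 m.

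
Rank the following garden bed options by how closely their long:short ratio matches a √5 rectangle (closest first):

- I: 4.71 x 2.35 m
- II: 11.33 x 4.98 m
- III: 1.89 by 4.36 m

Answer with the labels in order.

II, III, I

I: 4.71/2.35 ≈ 2.004 → |2.004 − 2.236| = 0.232
II: 11.33/4.98 ≈ 2.275 → |2.275 − 2.236| = 0.039
III: 4.36/1.89 ≈ 2.307 → |2.307 − 2.236| = 0.071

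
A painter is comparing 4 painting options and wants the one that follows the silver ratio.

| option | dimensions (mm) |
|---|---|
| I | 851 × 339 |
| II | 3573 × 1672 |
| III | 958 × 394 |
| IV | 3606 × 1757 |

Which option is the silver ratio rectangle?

Target silver ratio ≈ 2.414.
I: 2.510 (Δ0.096)  II: 2.137 (Δ0.277)  III: 2.431 (Δ0.017)  IV: 2.052 (Δ0.362)

III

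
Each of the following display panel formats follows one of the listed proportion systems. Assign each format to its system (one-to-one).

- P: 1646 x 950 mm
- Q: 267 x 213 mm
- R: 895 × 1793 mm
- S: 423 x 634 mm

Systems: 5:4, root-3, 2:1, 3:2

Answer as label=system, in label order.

P=root-3, Q=5:4, R=2:1, S=3:2

Ratios: P ≈ 1.733; Q ≈ 1.254; R ≈ 2.003; S ≈ 1.499.
Targets: 5:4 ≈ 1.250; root-3 ≈ 1.732; 2:1 ≈ 2.000; 3:2 ≈ 1.500.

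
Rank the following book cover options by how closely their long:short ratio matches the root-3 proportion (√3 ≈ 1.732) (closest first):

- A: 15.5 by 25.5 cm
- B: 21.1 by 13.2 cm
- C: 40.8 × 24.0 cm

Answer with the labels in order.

A: 25.5/15.5 ≈ 1.645 → |1.645 − 1.732| = 0.087
B: 21.1/13.2 ≈ 1.598 → |1.598 − 1.732| = 0.134
C: 40.8/24.0 ≈ 1.700 → |1.700 − 1.732| = 0.032

C, A, B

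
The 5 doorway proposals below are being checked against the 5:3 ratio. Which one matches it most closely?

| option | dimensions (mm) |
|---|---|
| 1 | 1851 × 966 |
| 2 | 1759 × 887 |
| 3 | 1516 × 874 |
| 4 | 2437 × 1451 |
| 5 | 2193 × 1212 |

4

Target 5:3 ≈ 1.667.
1: 1.916 (Δ0.249)  2: 1.983 (Δ0.316)  3: 1.735 (Δ0.068)  4: 1.680 (Δ0.013)  5: 1.809 (Δ0.142)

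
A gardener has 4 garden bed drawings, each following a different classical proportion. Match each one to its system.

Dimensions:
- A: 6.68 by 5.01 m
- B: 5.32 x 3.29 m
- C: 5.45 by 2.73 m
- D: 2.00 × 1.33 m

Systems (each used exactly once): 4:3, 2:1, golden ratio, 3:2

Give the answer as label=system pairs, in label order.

Ratios: A ≈ 1.333; B ≈ 1.617; C ≈ 1.996; D ≈ 1.504.
Targets: 4:3 ≈ 1.333; 2:1 ≈ 2.000; golden ratio ≈ 1.618; 3:2 ≈ 1.500.

A=4:3, B=golden ratio, C=2:1, D=3:2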